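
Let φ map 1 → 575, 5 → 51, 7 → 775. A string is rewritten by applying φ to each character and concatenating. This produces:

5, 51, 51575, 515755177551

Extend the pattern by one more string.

Rewriting each symbol of 515755177551: 5→51, 1→575, 5→51, 7→775, 5→51, 5→51, 1→575, 7→775, 7→775, 5→51, 5→51, 1→575, which concatenates to 51 575 51 775 51 51 575 775 775 51 51 575.

515755177551515757757755151575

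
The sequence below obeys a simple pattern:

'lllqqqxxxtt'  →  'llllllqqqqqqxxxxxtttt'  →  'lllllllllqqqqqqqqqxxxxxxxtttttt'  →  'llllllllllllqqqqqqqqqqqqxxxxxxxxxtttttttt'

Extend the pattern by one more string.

The n-th term is 3n l's then 3n q's then 2n+1 x's then 2n t's (n = 1, 2, …).
Setting n = 5 gives 15, 15, 11, 10 characters in each block.

lllllllllllllllqqqqqqqqqqqqqqqxxxxxxxxxxxtttttttttt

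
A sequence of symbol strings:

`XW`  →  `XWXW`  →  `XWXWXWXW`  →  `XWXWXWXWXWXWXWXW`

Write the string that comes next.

Each string is two copies of the previous one concatenated.
Doubling XWXWXWXWXWXWXWXW:

XWXWXWXWXWXWXWXWXWXWXWXWXWXWXWXW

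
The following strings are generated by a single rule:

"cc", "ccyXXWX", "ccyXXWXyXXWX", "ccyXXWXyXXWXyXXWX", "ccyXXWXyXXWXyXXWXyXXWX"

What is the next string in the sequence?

The strings grow by a fixed suffix yXXWX each time.
Applying this once more to ccyXXWXyXXWXyXXWXyXXWX:

ccyXXWXyXXWXyXXWXyXXWXyXXWX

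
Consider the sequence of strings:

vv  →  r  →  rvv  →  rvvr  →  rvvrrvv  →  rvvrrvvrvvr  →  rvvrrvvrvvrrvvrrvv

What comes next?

rvvrrvvrvvrrvvrrvvrvvrrvvrvvr

From term 3 onward, concatenate the last term with the second-to-last: r·vv = rvv, rvv·r = rvvr, …
Continuing: rvvrrvvrvvrrvvrrvv · rvvrrvvrvvr gives term 8.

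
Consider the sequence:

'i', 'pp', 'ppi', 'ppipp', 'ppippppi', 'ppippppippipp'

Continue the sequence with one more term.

ppippppippippppippppi

Each term (from the third on) is the previous term followed by the one before it: term 3 = pp·i = ppi.
Continuing: ppippppippipp · ppippppi gives term 7.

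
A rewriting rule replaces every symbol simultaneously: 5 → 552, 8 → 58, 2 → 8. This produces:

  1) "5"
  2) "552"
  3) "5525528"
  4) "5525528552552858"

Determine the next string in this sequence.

Applying the rule to each of the 16 symbols of 5525528552552858 gives the pieces 552 552 8 552 552 8 58 552 552 8 552 552 8 58 552 58, which concatenate to the answer.

5525528552552858552552855255285855258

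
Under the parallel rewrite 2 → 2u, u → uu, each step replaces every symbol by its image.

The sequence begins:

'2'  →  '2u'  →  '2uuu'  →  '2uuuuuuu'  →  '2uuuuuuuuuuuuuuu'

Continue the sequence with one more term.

Rewriting the 16 symbols of 2uuuuuuuuuuuuuuu one by one yields 2u uu uu uu uu uu uu uu uu uu uu uu uu uu uu uu; concatenated:

2uuuuuuuuuuuuuuuuuuuuuuuuuuuuuuu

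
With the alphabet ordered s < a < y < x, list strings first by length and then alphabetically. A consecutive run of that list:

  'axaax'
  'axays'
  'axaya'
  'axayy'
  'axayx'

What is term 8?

axaxy

Continuing the enumeration 3 steps past axayx: axayx → axaxs → axaxa → (answer).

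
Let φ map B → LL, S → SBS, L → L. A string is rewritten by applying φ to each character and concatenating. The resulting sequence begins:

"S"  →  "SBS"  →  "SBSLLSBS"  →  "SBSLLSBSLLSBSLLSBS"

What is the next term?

SBSLLSBSLLSBSLLSBSLLSBSLLSBSLLSBSLLSBS

φ(SBSLLSBSLLSBSLLSBS) expands symbol-by-symbol to SBS LL SBS L L SBS LL SBS L L SBS LL SBS L L SBS LL SBS; joining the 18 pieces gives the next term.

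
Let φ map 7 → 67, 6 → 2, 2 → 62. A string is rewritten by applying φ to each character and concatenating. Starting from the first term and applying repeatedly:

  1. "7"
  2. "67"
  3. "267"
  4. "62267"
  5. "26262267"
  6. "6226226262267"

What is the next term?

262622626226226262267

φ(6226226262267) expands symbol-by-symbol to 2 62 62 2 62 62 2 62 2 62 62 2 67; joining the 13 pieces gives the next term.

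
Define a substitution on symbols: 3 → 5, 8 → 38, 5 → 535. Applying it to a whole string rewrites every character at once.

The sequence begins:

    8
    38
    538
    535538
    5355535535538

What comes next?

Applying the rule to each of the 13 symbols of 5355535535538 gives the pieces 535 5 535 535 535 5 535 535 5 535 535 5 38, which concatenate to the answer.

535553553553555355355535535538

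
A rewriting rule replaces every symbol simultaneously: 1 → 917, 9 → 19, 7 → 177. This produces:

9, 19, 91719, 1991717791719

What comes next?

Applying the rule to each of the 13 symbols of 1991717791719 gives the pieces 917 19 19 917 177 917 177 177 19 917 177 917 19, which concatenate to the answer.

91719199171779171771771991717791719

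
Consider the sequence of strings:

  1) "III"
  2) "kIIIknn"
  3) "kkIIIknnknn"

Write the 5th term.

Every step adds k to the front and knn to the end of the previous string.
From kkIIIknnknn, 2 further steps: kkIIIknnknn → kkkIIIknnknnknn → (answer).

kkkkIIIknnknnknnknn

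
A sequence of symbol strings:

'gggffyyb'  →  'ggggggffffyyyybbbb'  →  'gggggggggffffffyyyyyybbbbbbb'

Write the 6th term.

Reading off run lengths: g runs 3, 6, 9; f runs 2, 4, 6; y runs 2, 4, 6; b runs 1, 4, 7 — each is linear in n (n = 1, 2, …).
At n = 6 the blocks have lengths 18, 12, 12, 16.

ggggggggggggggggggffffffffffffyyyyyyyyyyyybbbbbbbbbbbbbbbb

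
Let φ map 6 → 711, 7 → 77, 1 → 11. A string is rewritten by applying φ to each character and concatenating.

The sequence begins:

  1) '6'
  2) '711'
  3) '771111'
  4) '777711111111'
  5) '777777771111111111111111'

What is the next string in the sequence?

Rewriting the 24 symbols of 777777771111111111111111 one by one yields 77 77 77 77 77 77 77 77 11 11 11 11 11 11 11 11 11 11 11 11 11 11 11 11; concatenated:

777777777777777711111111111111111111111111111111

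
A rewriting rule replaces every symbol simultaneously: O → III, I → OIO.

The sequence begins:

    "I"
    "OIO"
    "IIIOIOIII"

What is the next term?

Rewriting each symbol of IIIOIOIII: I→OIO, I→OIO, I→OIO, O→III, I→OIO, O→III, I→OIO, I→OIO, I→OIO, which concatenates to OIO OIO OIO III OIO III OIO OIO OIO.

OIOOIOOIOIIIOIOIIIOIOOIOOIO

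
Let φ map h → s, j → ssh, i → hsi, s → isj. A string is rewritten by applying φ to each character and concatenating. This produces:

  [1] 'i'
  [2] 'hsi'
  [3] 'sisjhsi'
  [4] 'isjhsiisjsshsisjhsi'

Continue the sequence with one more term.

φ(isjhsiisjsshsisjhsi) expands symbol-by-symbol to hsi isj ssh s isj hsi hsi isj ssh isj isj s isj hsi isj ssh s isj hsi; joining the 19 pieces gives the next term.

hsiisjsshsisjhsihsiisjsshisjisjsisjhsiisjsshsisjhsi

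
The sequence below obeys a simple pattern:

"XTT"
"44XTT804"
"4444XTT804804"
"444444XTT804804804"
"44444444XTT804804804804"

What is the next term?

Each term wraps the previous one in 44 on the left and 804 on the right.
One more step from 44444444XTT804804804804 gives the answer.

4444444444XTT804804804804804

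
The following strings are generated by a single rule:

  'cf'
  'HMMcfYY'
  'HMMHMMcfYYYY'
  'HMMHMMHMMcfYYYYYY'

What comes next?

Each term wraps the previous one in HMM on the left and YY on the right.
Applying this once more to HMMHMMHMMcfYYYYYY:

HMMHMMHMMHMMcfYYYYYYYY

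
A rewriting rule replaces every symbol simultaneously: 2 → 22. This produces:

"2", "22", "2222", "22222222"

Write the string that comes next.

Expanding 22222222: 2→22, 2→22, 2→22, 2→22, 2→22, 2→22, 2→22, 2→22. Concatenated: 22 22 22 22 22 22 22 22.

2222222222222222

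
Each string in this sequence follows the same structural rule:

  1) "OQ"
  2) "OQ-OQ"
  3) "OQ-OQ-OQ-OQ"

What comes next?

OQ-OQ-OQ-OQ-OQ-OQ-OQ-OQ

s(k+1) = s(k)·-·s(k) — each term doubles the last with '-' between the halves.
One more doubling of OQ-OQ-OQ-OQ gives the answer.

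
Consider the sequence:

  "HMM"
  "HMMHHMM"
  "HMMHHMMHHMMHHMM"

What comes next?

Each string is two copies of the previous one joined by 'H'.
So the next term is two copies of HMMHHMMHHMMHHMM with 'H' between the halves.

HMMHHMMHHMMHHMMHHMMHHMMHHMMHHMM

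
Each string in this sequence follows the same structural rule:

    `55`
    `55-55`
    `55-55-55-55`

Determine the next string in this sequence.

Each string is two copies of the previous one joined by '-'.
So the next term is two copies of 55-55-55-55 with '-' between the halves.

55-55-55-55-55-55-55-55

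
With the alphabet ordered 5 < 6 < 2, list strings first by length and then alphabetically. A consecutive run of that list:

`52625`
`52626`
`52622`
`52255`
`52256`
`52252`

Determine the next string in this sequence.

52265

The successor of 52252 increments the rightmost position that isn't already 2 and resets every position after it to 5.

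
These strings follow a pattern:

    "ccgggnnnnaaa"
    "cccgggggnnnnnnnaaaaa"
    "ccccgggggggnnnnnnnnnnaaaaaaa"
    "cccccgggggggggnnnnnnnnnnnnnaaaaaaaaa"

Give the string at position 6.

Term n consists of n c's, followed by 2n-1 g's, followed by 3n-2 n's, followed by 2n-1 a's, where the shown terms are n = 2, 3, 4, 5.
For term 6, n = 7, so the run lengths are 7, 13, 19, 13.

cccccccgggggggggggggnnnnnnnnnnnnnnnnnnnaaaaaaaaaaaaa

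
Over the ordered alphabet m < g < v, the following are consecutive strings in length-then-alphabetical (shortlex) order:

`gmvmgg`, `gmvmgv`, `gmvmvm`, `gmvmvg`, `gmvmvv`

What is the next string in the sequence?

gmvgmm

Treat gmvmvv as a base-3 numeral over the given alphabet and add one, carrying through any trailing v's.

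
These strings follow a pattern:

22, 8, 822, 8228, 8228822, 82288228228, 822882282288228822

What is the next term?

This is a Fibonacci-style word recurrence s(k) = s(k−1)·s(k−2): e.g. 8·22 = 822.
So term 8 is 822882282288228822·82288228228.

82288228228822882282288228228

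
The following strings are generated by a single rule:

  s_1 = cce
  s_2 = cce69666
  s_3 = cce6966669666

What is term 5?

The strings grow by a fixed suffix 69666 each time.
From cce6966669666, 2 further steps: cce6966669666 → cce696666966669666 → (answer).

cce69666696666966669666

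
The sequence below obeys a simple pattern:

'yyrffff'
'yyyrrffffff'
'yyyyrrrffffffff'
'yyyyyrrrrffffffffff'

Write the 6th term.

Each string has the form y^{n+1} r^{n} f^{2n+2} (n = 1, 2, …).
At n = 6 the blocks have lengths 7, 6, 14.

yyyyyyyrrrrrrffffffffffffff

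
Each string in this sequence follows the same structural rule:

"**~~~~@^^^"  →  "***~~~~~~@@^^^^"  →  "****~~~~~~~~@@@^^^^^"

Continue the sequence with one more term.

Each string has the form *^{n} ~^{2n} @^{n-1} ^^{n+1}, where the shown terms are n = 2, 3, 4.
At n = 5 the blocks have lengths 5, 10, 4, 6.

*****~~~~~~~~~~@@@@^^^^^^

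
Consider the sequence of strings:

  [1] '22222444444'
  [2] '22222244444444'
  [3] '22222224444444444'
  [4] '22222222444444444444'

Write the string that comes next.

Term n consists of n+2 2's, followed by 2n 4's, where the shown terms are n = 3, 4, 5, 6.
Setting n = 7 gives 9, 14 characters in each block.

22222222244444444444444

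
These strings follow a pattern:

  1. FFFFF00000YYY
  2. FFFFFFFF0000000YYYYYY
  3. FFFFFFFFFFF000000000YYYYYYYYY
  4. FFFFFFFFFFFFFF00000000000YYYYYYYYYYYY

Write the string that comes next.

FFFFFFFFFFFFFFFFF0000000000000YYYYYYYYYYYYYYY

Each string has the form F^{3n+2} 0^{2n+3} Y^{3n} (n = 1, 2, …).
For the next term, n = 5, so the run lengths are 17, 13, 15.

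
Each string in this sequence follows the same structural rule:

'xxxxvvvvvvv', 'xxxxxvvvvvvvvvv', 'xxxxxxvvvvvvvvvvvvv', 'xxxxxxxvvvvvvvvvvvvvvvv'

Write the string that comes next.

Term n consists of n+2 x's, followed by 3n+1 v's, where the shown terms are n = 2, 3, 4, 5.
For the next term, n = 6, so the run lengths are 8, 19.

xxxxxxxxvvvvvvvvvvvvvvvvvvv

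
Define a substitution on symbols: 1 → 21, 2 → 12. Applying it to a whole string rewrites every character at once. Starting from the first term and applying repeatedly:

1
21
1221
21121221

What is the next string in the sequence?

1221211221121221

Apply φ to 21121221 symbol by symbol: 2→12, 1→21, 1→21, 2→12, 1→21, 2→12, 2→12, 1→21; joined: 12 21 21 12 21 12 12 21.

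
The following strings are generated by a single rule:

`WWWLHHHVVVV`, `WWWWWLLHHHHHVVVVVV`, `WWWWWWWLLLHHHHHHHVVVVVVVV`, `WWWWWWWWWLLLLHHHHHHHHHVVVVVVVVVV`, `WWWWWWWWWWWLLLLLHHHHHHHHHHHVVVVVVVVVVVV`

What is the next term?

WWWWWWWWWWWWWLLLLLLHHHHHHHHHHHHHVVVVVVVVVVVVVV

Each string has the form W^{2n+1} L^{n} H^{2n+1} V^{2n+2} (n = 1, 2, …).
Setting n = 6 gives 13, 6, 13, 14 characters in each block.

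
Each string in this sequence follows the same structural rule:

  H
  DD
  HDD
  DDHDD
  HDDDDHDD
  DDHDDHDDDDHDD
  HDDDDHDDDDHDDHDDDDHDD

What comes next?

DDHDDHDDDDHDDHDDDDHDDDDHDDHDDDDHDD

This is a Fibonacci-style word recurrence s(k) = s(k−2)·s(k−1): e.g. H·DD = HDD.
Continuing: DDHDDHDDDDHDD · HDDDDHDDDDHDDHDDDDHDD gives term 8.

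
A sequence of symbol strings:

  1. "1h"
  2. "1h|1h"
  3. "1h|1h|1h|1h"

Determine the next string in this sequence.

Every step duplicates the string with '|' between the halves.
So the next term is two copies of 1h|1h|1h|1h with '|' between the halves.

1h|1h|1h|1h|1h|1h|1h|1h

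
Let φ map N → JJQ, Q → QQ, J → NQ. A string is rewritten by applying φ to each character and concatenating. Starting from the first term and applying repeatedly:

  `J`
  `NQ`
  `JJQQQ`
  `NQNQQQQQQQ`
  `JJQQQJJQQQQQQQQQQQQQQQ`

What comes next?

NQNQQQQQQQNQNQQQQQQQQQQQQQQQQQQQQQQQQQQQQQQQ

Replace each of the 22 characters of JJQQQJJQQQQQQQQQQQQQQQ in place — NQ NQ QQ QQ QQ NQ NQ QQ QQ QQ QQ QQ QQ QQ QQ QQ QQ QQ QQ QQ QQ QQ — and concatenate.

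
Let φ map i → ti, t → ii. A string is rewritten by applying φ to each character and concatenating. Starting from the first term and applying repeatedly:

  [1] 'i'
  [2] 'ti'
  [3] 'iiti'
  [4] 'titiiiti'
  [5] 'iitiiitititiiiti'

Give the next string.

Rewriting the 16 symbols of iitiiitititiiiti one by one yields ti ti ii ti ti ti ii ti ii ti ii ti ti ti ii ti; concatenated:

titiiitititiiitiiitiiitititiiiti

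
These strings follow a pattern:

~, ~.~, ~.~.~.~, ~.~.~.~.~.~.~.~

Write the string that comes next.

~.~.~.~.~.~.~.~.~.~.~.~.~.~.~.~

s(k+1) = s(k)·.·s(k) — each term doubles the last with '.' between the halves.
So the next term is two copies of ~.~.~.~.~.~.~.~ with '.' between the halves.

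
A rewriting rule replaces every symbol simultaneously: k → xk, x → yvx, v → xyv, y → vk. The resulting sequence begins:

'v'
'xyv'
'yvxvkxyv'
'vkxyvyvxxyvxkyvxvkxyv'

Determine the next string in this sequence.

φ(vkxyvyvxxyvxkyvxvkxyv) expands symbol-by-symbol to xyv xk yvx vk xyv vk xyv yvx yvx vk xyv yvx xk vk xyv yvx xyv xk yvx vk xyv; joining the 21 pieces gives the next term.

xyvxkyvxvkxyvvkxyvyvxyvxvkxyvyvxxkvkxyvyvxxyvxkyvxvkxyv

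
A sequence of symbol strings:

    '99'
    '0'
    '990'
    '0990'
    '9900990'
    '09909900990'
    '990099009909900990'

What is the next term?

09909900990990099009909900990

From term 3 onward, concatenate the second-to-last term with the last: 99·0 = 990, 0·990 = 0990, …
The next term joins 09909900990 and 990099009909900990.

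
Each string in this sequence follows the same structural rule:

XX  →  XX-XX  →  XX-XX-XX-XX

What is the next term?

Each string is two copies of the previous one joined by '-'.
Doubling XX-XX-XX-XX with '-' between the halves:

XX-XX-XX-XX-XX-XX-XX-XX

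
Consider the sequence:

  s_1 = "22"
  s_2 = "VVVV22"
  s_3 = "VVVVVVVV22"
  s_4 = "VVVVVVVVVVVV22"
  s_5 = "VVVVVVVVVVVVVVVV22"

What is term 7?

VVVVVVVVVVVVVVVVVVVVVVVV22

Every step adds VVVV at the front: s(k+1) = VVVV·s(k).
From VVVVVVVVVVVVVVVV22, 2 further steps: VVVVVVVVVVVVVVVV22 → VVVVVVVVVVVVVVVVVVVV22 → (answer).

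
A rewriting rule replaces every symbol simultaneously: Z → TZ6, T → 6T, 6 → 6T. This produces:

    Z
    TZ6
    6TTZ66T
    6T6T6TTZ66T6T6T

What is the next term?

6T6T6T6T6T6T6TTZ66T6T6T6T6T6T6T

Replace each of the 15 characters of 6T6T6TTZ66T6T6T in place — 6T 6T 6T 6T 6T 6T 6T TZ6 6T 6T 6T 6T 6T 6T 6T — and concatenate.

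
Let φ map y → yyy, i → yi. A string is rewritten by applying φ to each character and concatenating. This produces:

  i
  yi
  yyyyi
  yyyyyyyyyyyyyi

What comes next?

yyyyyyyyyyyyyyyyyyyyyyyyyyyyyyyyyyyyyyyyi

Applying the rule to each of the 14 symbols of yyyyyyyyyyyyyi gives the pieces yyy yyy yyy yyy yyy yyy yyy yyy yyy yyy yyy yyy yyy yi, which concatenate to the answer.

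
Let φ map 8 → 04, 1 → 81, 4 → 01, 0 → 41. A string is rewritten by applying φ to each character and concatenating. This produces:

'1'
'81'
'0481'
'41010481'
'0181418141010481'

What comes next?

Rewriting the 16 symbols of 0181418141010481 one by one yields 41 81 04 81 01 81 04 81 01 81 41 81 41 01 04 81; concatenated:

41810481018104810181418141010481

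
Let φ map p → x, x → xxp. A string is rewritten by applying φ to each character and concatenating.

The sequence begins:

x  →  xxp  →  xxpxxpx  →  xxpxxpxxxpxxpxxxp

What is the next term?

φ(xxpxxpxxxpxxpxxxp) expands symbol-by-symbol to xxp xxp x xxp xxp x xxp xxp xxp x xxp xxp x xxp xxp xxp x; joining the 17 pieces gives the next term.

xxpxxpxxxpxxpxxxpxxpxxpxxxpxxpxxxpxxpxxpx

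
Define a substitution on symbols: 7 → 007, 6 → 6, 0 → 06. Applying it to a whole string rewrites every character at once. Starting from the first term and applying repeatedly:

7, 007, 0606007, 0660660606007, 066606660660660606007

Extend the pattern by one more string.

Rewriting the 21 symbols of 066606660660660606007 one by one yields 06 6 6 6 06 6 6 6 06 6 6 06 6 6 06 6 06 6 06 06 007; concatenated:

0666606666066606660660660606007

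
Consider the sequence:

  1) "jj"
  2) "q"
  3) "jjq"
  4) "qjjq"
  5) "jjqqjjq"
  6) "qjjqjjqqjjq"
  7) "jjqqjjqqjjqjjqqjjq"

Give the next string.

qjjqjjqqjjqjjqqjjqqjjqjjqqjjq

From term 3 onward, concatenate the second-to-last term with the last: jj·q = jjq, q·jjq = qjjq, …
So term 8 is qjjqjjqqjjq·jjqqjjqqjjqjjqqjjq.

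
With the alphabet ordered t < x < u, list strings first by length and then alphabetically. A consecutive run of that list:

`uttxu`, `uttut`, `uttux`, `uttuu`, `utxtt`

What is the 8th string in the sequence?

utxxt

Advancing 3 positions from utxtt through utxtt → utxtx → utxtu reaches term 8.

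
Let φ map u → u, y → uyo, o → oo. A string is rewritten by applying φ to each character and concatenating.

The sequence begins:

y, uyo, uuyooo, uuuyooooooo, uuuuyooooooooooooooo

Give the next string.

Rewriting the 20 symbols of uuuuyooooooooooooooo one by one yields u u u u uyo oo oo oo oo oo oo oo oo oo oo oo oo oo oo oo; concatenated:

uuuuuyooooooooooooooooooooooooooooooo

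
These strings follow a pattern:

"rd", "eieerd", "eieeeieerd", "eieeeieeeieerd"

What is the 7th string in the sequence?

Each term is the previous one with eiee prepended.
From eieeeieeeieerd, 3 further steps: eieeeieeeieerd → eieeeieeeieeeieerd → eieeeieeeieeeieeeieerd → (answer).

eieeeieeeieeeieeeieeeieerd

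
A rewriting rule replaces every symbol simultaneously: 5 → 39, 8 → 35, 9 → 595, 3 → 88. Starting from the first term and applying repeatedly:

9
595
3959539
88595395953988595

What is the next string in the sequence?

Applying the rule to each of the 17 symbols of 88595395953988595 gives the pieces 35 35 39 595 39 88 595 39 595 39 88 595 35 35 39 595 39, which concatenate to the answer.

353539595398859539595398859535353959539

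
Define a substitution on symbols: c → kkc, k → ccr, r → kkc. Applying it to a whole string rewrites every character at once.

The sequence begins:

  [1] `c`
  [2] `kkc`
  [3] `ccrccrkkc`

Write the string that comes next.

kkckkckkckkckkckkcccrccrkkc

Expanding ccrccrkkc: c→kkc, c→kkc, r→kkc, c→kkc, c→kkc, r→kkc, k→ccr, k→ccr, c→kkc. Concatenated: kkc kkc kkc kkc kkc kkc ccr ccr kkc.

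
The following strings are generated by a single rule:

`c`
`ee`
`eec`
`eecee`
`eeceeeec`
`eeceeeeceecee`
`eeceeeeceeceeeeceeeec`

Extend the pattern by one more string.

eeceeeeceeceeeeceeeeceeceeeeceecee

From term 3 onward, concatenate the last term with the second-to-last: ee·c = eec, eec·ee = eecee, …
Continuing: eeceeeeceeceeeeceeeec · eeceeeeceecee gives term 8.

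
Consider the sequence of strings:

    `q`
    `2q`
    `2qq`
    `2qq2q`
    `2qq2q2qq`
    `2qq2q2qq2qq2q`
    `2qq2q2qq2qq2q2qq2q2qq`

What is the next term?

2qq2q2qq2qq2q2qq2q2qq2qq2q2qq2qq2q

This is a Fibonacci-style word recurrence s(k) = s(k−1)·s(k−2): e.g. 2q·q = 2qq.
Continuing: 2qq2q2qq2qq2q2qq2q2qq · 2qq2q2qq2qq2q gives term 8.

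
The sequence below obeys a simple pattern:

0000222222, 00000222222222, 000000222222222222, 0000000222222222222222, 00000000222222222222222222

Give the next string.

000000000222222222222222222222

Term n consists of n+2 0's, followed by 3n 2's, where the shown terms are n = 2, 3, 4, 5, 6.
For the next term, n = 7, so the run lengths are 9, 21.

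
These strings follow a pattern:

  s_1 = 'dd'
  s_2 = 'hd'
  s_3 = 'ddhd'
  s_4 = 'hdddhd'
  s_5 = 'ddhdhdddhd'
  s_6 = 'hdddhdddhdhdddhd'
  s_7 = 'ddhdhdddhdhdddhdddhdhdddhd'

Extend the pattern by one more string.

This is a Fibonacci-style word recurrence s(k) = s(k−2)·s(k−1): e.g. dd·hd = ddhd.
Continuing: hdddhdddhdhdddhd · ddhdhdddhdhdddhdddhdhdddhd gives term 8.

hdddhdddhdhdddhdddhdhdddhdhdddhdddhdhdddhd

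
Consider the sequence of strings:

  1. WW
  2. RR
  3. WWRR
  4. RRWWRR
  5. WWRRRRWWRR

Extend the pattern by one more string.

RRWWRRWWRRRRWWRR

From term 3 onward, concatenate the second-to-last term with the last: WW·RR = WWRR, RR·WWRR = RRWWRR, …
Continuing: RRWWRR · WWRRRRWWRR gives term 6.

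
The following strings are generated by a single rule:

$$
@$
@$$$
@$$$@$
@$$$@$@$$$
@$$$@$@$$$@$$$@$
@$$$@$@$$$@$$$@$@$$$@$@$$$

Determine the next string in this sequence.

@$$$@$@$$$@$$$@$@$$$@$@$$$@$$$@$@$$$@$$$@$

This is a Fibonacci-style word recurrence s(k) = s(k−1)·s(k−2): e.g. @$·$$ = @$$$.
The next term joins @$$$@$@$$$@$$$@$@$$$@$@$$$ and @$$$@$@$$$@$$$@$.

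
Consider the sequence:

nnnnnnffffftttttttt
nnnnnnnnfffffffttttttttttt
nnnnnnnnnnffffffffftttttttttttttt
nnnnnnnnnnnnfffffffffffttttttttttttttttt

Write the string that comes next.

Reading off run lengths: n runs 6, 8, 10, 12; f runs 5, 7, 9, 11; t runs 8, 11, 14, 17 — each is linear in n, where the shown terms are n = 2, 3, 4, 5.
Setting n = 6 gives 14, 13, 20 characters in each block.

nnnnnnnnnnnnnnffffffffffffftttttttttttttttttttt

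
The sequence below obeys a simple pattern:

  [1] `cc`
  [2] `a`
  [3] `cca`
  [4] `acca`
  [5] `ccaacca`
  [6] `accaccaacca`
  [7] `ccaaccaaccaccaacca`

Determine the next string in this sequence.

accaccaaccaccaaccaaccaccaacca

From term 3 onward, concatenate the second-to-last term with the last: cc·a = cca, a·cca = acca, …
Continuing: accaccaacca · ccaaccaaccaccaacca gives term 8.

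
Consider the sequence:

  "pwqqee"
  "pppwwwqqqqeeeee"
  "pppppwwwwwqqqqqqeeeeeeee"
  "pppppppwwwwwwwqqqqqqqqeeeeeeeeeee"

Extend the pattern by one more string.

pppppppppwwwwwwwwwqqqqqqqqqqeeeeeeeeeeeeee

The n-th term is 2n-1 p's then 2n-1 w's then 2n q's then 3n-1 e's (n = 1, 2, …).
For the next term, n = 5, so the run lengths are 9, 9, 10, 14.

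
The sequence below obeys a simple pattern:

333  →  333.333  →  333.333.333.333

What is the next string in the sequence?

Every step duplicates the string with '.' between the halves.
Doubling 333.333.333.333 with '.' between the halves:

333.333.333.333.333.333.333.333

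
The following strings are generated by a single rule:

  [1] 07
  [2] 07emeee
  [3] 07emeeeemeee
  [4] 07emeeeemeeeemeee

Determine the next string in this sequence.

Every step adds emeee to the end: s(k+1) = s(k)·emeee.
So the next term is 07emeeeemeeeemeee·emeee.

07emeeeemeeeemeeeemeee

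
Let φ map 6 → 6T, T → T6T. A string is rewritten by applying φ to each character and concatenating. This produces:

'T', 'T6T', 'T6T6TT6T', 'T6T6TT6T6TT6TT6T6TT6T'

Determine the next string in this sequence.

T6T6TT6T6TT6TT6T6TT6T6TT6TT6T6TT6TT6T6TT6T6TT6TT6T6TT6T

Applying the rule to each of the 21 symbols of T6T6TT6T6TT6TT6T6TT6T gives the pieces T6T 6T T6T 6T T6T T6T 6T T6T 6T T6T T6T 6T T6T T6T 6T T6T 6T T6T T6T 6T T6T, which concatenate to the answer.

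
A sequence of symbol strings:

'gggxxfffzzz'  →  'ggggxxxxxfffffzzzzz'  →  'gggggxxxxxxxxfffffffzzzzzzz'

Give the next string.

Each string has the form g^{n+2} x^{3n-1} f^{2n+1} z^{2n+1} (n = 1, 2, …).
Setting n = 4 gives 6, 11, 9, 9 characters in each block.

ggggggxxxxxxxxxxxfffffffffzzzzzzzzz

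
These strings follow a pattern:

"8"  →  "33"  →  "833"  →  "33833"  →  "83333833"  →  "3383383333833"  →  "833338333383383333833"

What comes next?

From term 3 onward, concatenate the second-to-last term with the last: 8·33 = 833, 33·833 = 33833, …
The next term joins 3383383333833 and 833338333383383333833.

3383383333833833338333383383333833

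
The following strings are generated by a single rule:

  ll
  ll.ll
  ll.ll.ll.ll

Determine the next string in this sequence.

ll.ll.ll.ll.ll.ll.ll.ll

s(k+1) = s(k)·.·s(k) — each term doubles the last with '.' between the halves.
So the next term is two copies of ll.ll.ll.ll with '.' between the halves.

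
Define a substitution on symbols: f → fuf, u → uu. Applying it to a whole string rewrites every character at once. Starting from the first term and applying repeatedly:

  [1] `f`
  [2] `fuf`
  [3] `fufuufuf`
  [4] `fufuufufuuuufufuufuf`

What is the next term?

φ(fufuufufuuuufufuufuf) expands symbol-by-symbol to fuf uu fuf uu uu fuf uu fuf uu uu uu uu fuf uu fuf uu uu fuf uu fuf; joining the 20 pieces gives the next term.

fufuufufuuuufufuufufuuuuuuuufufuufufuuuufufuufuf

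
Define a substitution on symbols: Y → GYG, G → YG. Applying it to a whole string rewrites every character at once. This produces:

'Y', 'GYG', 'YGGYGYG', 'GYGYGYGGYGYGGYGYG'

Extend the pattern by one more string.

Applying the rule to each of the 17 symbols of GYGYGYGGYGYGGYGYG gives the pieces YG GYG YG GYG YG GYG YG YG GYG YG GYG YG YG GYG YG GYG YG, which concatenate to the answer.

YGGYGYGGYGYGGYGYGYGGYGYGGYGYGYGGYGYGGYGYG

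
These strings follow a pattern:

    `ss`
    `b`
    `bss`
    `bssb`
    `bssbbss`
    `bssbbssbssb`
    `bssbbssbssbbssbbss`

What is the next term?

bssbbssbssbbssbbssbssbbssbssb

From term 3 onward, concatenate the last term with the second-to-last: b·ss = bss, bss·b = bssb, …
Continuing: bssbbssbssbbssbbss · bssbbssbssb gives term 8.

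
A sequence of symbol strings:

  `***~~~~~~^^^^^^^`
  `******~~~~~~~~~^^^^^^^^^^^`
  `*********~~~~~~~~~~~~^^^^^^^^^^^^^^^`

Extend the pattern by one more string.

Term n consists of 3n *'s, followed by 3n+3 ~'s, followed by 4n+3 ^'s (n = 1, 2, …).
Setting n = 4 gives 12, 15, 19 characters in each block.

************~~~~~~~~~~~~~~~^^^^^^^^^^^^^^^^^^^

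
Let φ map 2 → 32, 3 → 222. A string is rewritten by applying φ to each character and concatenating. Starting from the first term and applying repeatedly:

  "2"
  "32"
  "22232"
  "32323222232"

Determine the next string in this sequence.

Apply φ to 32323222232 symbol by symbol: 3→222, 2→32, 3→222, 2→32, 3→222, 2→32, 2→32, 2→32, 2→32, 3→222, 2→32; joined: 222 32 222 32 222 32 32 32 32 222 32.

22232222322223232323222232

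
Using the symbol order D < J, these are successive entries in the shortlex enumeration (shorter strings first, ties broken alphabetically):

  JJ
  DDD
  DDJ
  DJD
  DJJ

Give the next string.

JDD

Treat DJJ as a base-2 numeral over the given alphabet and add one, carrying through any trailing J's.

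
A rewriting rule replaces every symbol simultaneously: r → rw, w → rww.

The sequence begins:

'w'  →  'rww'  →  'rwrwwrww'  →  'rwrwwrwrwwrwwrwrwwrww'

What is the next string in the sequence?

φ(rwrwwrwrwwrwwrwrwwrww) expands symbol-by-symbol to rw rww rw rww rww rw rww rw rww rww rw rww rww rw rww rw rww rww rw rww rww; joining the 21 pieces gives the next term.

rwrwwrwrwwrwwrwrwwrwrwwrwwrwrwwrwwrwrwwrwrwwrwwrwrwwrww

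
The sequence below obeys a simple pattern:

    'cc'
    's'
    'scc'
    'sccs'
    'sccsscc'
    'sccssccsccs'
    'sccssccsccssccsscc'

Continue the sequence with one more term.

From term 3 onward, concatenate the last term with the second-to-last: s·cc = scc, scc·s = sccs, …
So term 8 is sccssccsccssccsscc·sccssccsccs.

sccssccsccssccssccsccssccsccs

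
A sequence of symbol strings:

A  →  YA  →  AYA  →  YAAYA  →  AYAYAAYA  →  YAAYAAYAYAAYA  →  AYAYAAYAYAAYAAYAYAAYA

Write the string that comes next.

YAAYAAYAYAAYAAYAYAAYAYAAYAAYAYAAYA

This is a Fibonacci-style word recurrence s(k) = s(k−2)·s(k−1): e.g. A·YA = AYA.
Continuing: YAAYAAYAYAAYA · AYAYAAYAYAAYAAYAYAAYA gives term 8.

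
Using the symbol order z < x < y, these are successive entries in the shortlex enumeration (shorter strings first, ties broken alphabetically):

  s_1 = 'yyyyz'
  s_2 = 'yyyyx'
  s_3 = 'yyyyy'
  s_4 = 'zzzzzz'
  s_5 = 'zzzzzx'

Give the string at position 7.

zzzzxz

Advancing 2 positions from zzzzzx through zzzzzx → zzzzzy reaches term 7.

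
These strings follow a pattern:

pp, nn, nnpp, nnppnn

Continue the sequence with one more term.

From term 3 onward, concatenate the last term with the second-to-last: nn·pp = nnpp, nnpp·nn = nnppnn, …
Continuing: nnppnn · nnpp gives term 5.

nnppnnnnpp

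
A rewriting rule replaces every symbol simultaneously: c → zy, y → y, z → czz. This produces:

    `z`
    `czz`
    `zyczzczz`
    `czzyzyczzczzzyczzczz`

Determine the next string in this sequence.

zyczzczzyczzyzyczzczzzyczzczzczzyzyczzczzzyczzczz

Replace each of the 20 characters of czzyzyczzczzzyczzczz in place — zy czz czz y czz y zy czz czz zy czz czz czz y zy czz czz zy czz czz — and concatenate.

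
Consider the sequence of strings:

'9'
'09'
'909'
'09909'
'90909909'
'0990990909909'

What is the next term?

909099090990990909909

From term 3 onward, concatenate the second-to-last term with the last: 9·09 = 909, 09·909 = 09909, …
So term 7 is 90909909·0990990909909.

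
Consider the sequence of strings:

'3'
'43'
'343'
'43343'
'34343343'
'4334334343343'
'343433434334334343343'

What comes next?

From term 3 onward, concatenate the second-to-last term with the last: 3·43 = 343, 43·343 = 43343, …
Continuing: 4334334343343 · 343433434334334343343 gives term 8.

4334334343343343433434334334343343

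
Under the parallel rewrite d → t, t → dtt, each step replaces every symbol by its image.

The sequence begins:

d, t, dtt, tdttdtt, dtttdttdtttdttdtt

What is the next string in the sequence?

φ(dtttdttdtttdttdtt) expands symbol-by-symbol to t dtt dtt dtt t dtt dtt t dtt dtt dtt t dtt dtt t dtt dtt; joining the 17 pieces gives the next term.

tdttdttdtttdttdtttdttdttdtttdttdtttdttdtt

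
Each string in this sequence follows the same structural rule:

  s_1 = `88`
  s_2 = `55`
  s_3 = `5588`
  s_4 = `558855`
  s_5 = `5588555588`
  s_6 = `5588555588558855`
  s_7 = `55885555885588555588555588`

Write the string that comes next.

Each term (from the third on) is the previous term followed by the one before it: term 3 = 55·88 = 5588.
Continuing: 55885555885588555588555588 · 5588555588558855 gives term 8.

558855558855885555885555885588555588558855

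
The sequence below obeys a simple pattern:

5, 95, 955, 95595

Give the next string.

This is a Fibonacci-style word recurrence s(k) = s(k−1)·s(k−2): e.g. 95·5 = 955.
The next term joins 95595 and 955.

95595955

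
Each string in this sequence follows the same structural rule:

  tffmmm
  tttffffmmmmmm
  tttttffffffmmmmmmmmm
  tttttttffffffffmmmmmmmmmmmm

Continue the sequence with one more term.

Term n consists of 2n-1 t's, followed by 2n f's, followed by 3n m's (n = 1, 2, …).
Setting n = 5 gives 9, 10, 15 characters in each block.

tttttttttffffffffffmmmmmmmmmmmmmmm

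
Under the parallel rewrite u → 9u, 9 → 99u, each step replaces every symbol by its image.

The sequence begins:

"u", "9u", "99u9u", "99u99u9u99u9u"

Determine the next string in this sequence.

99u99u9u99u99u9u99u9u99u99u9u99u9u

Applying the rule to each of the 13 symbols of 99u99u9u99u9u gives the pieces 99u 99u 9u 99u 99u 9u 99u 9u 99u 99u 9u 99u 9u, which concatenate to the answer.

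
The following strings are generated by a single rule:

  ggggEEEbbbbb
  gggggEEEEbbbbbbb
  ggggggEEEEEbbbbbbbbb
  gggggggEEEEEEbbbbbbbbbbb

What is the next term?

Each string has the form g^{n+1} E^{n} b^{2n-1}, where the shown terms are n = 3, 4, 5, 6.
Setting n = 7 gives 8, 7, 13 characters in each block.

ggggggggEEEEEEEbbbbbbbbbbbbb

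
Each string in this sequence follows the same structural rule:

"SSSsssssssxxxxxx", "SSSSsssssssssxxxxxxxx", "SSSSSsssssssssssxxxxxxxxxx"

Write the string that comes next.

SSSSSSsssssssssssssxxxxxxxxxxxx

Each string has the form S^{n} s^{2n+1} x^{2n}, where the shown terms are n = 3, 4, 5.
For the next term, n = 6, so the run lengths are 6, 13, 12.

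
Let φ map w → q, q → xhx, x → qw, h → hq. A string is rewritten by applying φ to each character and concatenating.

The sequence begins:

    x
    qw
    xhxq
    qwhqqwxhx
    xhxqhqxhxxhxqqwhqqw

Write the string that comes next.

Applying the rule to each of the 19 symbols of xhxqhqxhxxhxqqwhqqw gives the pieces qw hq qw xhx hq xhx qw hq qw qw hq qw xhx xhx q hq xhx xhx q, which concatenate to the answer.

qwhqqwxhxhqxhxqwhqqwqwhqqwxhxxhxqhqxhxxhxq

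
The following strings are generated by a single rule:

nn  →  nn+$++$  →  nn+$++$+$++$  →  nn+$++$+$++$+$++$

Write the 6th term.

nn+$++$+$++$+$++$+$++$+$++$

The strings grow by a fixed suffix +$++$ each time.
From nn+$++$+$++$+$++$, 2 further steps: nn+$++$+$++$+$++$ → nn+$++$+$++$+$++$+$++$ → (answer).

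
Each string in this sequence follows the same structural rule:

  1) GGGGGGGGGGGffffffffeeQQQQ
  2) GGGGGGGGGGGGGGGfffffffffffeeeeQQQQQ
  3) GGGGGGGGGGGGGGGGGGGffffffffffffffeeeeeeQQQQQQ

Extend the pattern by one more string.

GGGGGGGGGGGGGGGGGGGGGGGfffffffffffffffffeeeeeeeeQQQQQQQ

Term n consists of 4n+3 G's, followed by 3n+2 f's, followed by 2n-2 e's, followed by n+2 Q's, where the shown terms are n = 2, 3, 4.
Setting n = 5 gives 23, 17, 8, 7 characters in each block.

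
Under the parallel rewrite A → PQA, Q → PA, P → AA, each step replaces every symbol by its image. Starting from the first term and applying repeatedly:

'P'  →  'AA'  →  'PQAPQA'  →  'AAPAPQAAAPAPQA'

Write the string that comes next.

Rewriting the 14 symbols of AAPAPQAAAPAPQA one by one yields PQA PQA AA PQA AA PA PQA PQA PQA AA PQA AA PA PQA; concatenated:

PQAPQAAAPQAAAPAPQAPQAPQAAAPQAAAPAPQA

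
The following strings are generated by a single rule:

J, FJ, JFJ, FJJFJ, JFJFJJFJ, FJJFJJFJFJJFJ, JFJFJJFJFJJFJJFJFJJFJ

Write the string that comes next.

From term 3 onward, concatenate the second-to-last term with the last: J·FJ = JFJ, FJ·JFJ = FJJFJ, …
So term 8 is FJJFJJFJFJJFJ·JFJFJJFJFJJFJJFJFJJFJ.

FJJFJJFJFJJFJJFJFJJFJFJJFJJFJFJJFJ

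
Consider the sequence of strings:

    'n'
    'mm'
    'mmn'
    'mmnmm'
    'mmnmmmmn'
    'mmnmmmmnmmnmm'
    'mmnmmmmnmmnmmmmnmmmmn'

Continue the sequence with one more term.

mmnmmmmnmmnmmmmnmmmmnmmnmmmmnmmnmm

From term 3 onward, concatenate the last term with the second-to-last: mm·n = mmn, mmn·mm = mmnmm, …
The next term joins mmnmmmmnmmnmmmmnmmmmn and mmnmmmmnmmnmm.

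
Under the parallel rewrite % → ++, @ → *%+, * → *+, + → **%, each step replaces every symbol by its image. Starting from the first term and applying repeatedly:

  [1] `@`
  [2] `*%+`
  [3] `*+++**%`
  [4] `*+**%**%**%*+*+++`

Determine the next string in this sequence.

Rewriting the 17 symbols of *+**%**%**%*+*+++ one by one yields *+ **% *+ *+ ++ *+ *+ ++ *+ *+ ++ *+ **% *+ **% **% **%; concatenated:

*+**%*+*+++*+*+++*+*+++*+**%*+**%**%**%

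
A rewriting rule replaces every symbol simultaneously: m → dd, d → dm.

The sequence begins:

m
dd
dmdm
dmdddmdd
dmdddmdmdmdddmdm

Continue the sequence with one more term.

φ(dmdddmdmdmdddmdm) expands symbol-by-symbol to dm dd dm dm dm dd dm dd dm dd dm dm dm dd dm dd; joining the 16 pieces gives the next term.

dmdddmdmdmdddmdddmdddmdmdmdddmdd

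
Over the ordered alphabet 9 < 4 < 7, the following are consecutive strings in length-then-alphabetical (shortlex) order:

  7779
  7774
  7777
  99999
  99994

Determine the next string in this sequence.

Find the rightmost character of 99994 below 7, bump it to the next letter, and reset everything to its right to 9.

99997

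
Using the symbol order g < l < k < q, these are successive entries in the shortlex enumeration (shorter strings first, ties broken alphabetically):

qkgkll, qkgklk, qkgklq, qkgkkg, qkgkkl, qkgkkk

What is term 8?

Continuing the enumeration 2 steps past qkgkkk: qkgkkk → qkgkkq → (answer).

qkgkqg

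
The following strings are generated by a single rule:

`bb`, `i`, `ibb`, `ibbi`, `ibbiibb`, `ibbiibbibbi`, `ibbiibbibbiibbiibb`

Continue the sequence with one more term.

ibbiibbibbiibbiibbibbiibbibbi

This is a Fibonacci-style word recurrence s(k) = s(k−1)·s(k−2): e.g. i·bb = ibb.
So term 8 is ibbiibbibbiibbiibb·ibbiibbibbi.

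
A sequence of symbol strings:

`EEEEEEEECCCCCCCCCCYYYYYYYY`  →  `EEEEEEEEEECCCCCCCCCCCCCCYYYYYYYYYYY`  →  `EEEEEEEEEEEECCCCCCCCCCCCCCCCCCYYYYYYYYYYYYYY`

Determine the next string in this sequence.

EEEEEEEEEEEEEECCCCCCCCCCCCCCCCCCCCCCYYYYYYYYYYYYYYYYY

Term n consists of 2n+2 E's, followed by 4n-2 C's, followed by 3n-1 Y's, where the shown terms are n = 3, 4, 5.
For the next term, n = 6, so the run lengths are 14, 22, 17.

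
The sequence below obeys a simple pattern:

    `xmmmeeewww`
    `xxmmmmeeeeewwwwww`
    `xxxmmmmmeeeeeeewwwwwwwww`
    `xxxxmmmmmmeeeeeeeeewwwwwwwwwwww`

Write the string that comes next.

The n-th term is n x's then n+2 m's then 2n+1 e's then 3n w's (n = 1, 2, …).
At n = 5 the blocks have lengths 5, 7, 11, 15.

xxxxxmmmmmmmeeeeeeeeeeewwwwwwwwwwwwwww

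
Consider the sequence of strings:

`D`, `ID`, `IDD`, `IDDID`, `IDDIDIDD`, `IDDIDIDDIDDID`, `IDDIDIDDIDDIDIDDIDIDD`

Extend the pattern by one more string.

Each term (from the third on) is the previous term followed by the one before it: term 3 = ID·D = IDD.
Continuing: IDDIDIDDIDDIDIDDIDIDD · IDDIDIDDIDDID gives term 8.

IDDIDIDDIDDIDIDDIDIDDIDDIDIDDIDDID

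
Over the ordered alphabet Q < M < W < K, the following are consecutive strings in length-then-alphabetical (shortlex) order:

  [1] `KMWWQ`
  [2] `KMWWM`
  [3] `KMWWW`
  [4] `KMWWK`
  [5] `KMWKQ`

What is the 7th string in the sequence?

KMWKW

Advancing 2 positions from KMWKQ through KMWKQ → KMWKM reaches term 7.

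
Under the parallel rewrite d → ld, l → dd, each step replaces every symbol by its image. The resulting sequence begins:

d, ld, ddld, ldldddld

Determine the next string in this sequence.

ddldddldldldddld

Expanding ldldddld: l→dd, d→ld, l→dd, d→ld, d→ld, d→ld, l→dd, d→ld. Concatenated: dd ld dd ld ld ld dd ld.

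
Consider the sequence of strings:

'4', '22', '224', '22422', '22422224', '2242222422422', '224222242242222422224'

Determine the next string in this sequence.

This is a Fibonacci-style word recurrence s(k) = s(k−1)·s(k−2): e.g. 22·4 = 224.
So term 8 is 224222242242222422224·2242222422422.

2242222422422224222242242222422422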